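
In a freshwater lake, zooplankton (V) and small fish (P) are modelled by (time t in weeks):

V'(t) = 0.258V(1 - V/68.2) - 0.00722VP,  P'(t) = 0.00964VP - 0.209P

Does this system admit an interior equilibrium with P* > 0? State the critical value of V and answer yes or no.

The predator equation gives dP/dt > 0 only when V > 0.209/0.00964 = 21.7.
Without the predator, V → K = 68.2. Since 68.2 > 21.7, the predator can invade and persist.

Threshold V = 21.7; K > 21.7, so yes, the predator persists.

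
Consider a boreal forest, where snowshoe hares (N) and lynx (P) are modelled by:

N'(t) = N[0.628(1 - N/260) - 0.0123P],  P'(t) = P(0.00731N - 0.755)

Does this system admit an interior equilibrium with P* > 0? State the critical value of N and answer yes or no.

The predator equation gives dP/dt > 0 only when N > 0.755/0.00731 = 103.
Without the predator, N → K = 260. Since 260 > 103, the predator can invade and persist.

Threshold N = 103; K > 103, so yes, the predator persists.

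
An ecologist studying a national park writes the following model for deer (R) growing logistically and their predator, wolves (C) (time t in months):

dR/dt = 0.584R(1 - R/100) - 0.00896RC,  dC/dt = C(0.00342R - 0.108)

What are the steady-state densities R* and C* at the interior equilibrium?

From dC/dt = 0 with C > 0: 0.00342R* = 0.108, so R* = 31.6.
Substitute into dR/dt = 0: 0.584(1 - 31.6/100) = 0.00896C*.
The bracket is 0.684, giving C* = 0.4/0.00896 = 44.6.

R* ≈ 31.6, C* ≈ 44.6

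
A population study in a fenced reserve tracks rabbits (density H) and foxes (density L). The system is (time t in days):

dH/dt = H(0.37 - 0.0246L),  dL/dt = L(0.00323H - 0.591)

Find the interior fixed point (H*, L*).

Set dL/dt = 0 with L > 0: 0.00323H - 0.591 = 0, so H* = 0.591/0.00323 = 183.
Set dH/dt = 0 with H > 0: 0.37 - 0.0246L = 0, so L* = 0.37/0.0246 = 15.

H* ≈ 183, L* ≈ 15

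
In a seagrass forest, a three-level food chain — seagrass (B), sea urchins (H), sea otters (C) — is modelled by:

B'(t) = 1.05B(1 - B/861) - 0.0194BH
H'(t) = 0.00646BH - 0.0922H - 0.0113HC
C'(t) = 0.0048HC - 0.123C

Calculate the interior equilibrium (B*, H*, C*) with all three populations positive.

B* ≈ 453, H* ≈ 25.6, C* ≈ 251

From dC/dt = 0: 0.0048H* = 0.123, so H* = 25.6.
From dB/dt = 0: 1.05(1 - B*/861) = 0.0194·25.6, giving B* = 861·(1 - 0.473) = 453.
From dH/dt = 0: 0.00646·453 - 0.0922 = 0.0113C*, so C* = 2.84/0.0113 = 251.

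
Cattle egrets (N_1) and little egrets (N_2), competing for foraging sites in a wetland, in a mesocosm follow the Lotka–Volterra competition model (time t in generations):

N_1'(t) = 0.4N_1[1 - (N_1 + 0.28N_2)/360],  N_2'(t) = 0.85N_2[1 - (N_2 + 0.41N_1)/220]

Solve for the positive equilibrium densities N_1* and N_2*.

N_1* ≈ 337, N_2* ≈ 81.8

Setting both brackets to zero gives the nullclines N_1 + 0.28N_2 = 360 and 0.41N_1 + N_2 = 220.
Substituting N_2 = 220 - 0.41N_1 into the first: N_1(1 - 0.28·0.41) = 360 - 0.28·220.
So N_1* = 298/0.885 = 337, and then N_2* = 220 - 0.41·337 = 81.8.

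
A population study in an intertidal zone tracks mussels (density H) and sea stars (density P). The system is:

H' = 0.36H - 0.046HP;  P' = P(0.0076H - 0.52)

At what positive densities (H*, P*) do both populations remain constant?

H* ≈ 68.4, P* ≈ 7.83

Set dP/dt = 0 with P > 0: 0.0076H - 0.52 = 0, so H* = 0.52/0.0076 = 68.4.
Set dH/dt = 0 with H > 0: 0.36 - 0.046P = 0, so P* = 0.36/0.046 = 7.83.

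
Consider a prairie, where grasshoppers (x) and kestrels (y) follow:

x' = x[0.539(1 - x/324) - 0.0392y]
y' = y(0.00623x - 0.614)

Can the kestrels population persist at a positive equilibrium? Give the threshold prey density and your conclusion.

The predator equation gives dy/dt > 0 only when x > 0.614/0.00623 = 98.6.
Without the predator, x → K = 324. Since 324 > 98.6, the predator can invade and persist.

Threshold x = 98.6; K > 98.6, so yes, the predator persists.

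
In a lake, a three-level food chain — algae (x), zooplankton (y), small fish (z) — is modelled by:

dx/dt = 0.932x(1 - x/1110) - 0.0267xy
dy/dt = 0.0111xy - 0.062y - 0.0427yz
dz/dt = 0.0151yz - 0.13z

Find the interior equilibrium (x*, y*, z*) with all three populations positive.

x* ≈ 836, y* ≈ 8.61, z* ≈ 216

From dz/dt = 0: 0.0151y* = 0.13, so y* = 8.61.
From dx/dt = 0: 0.932(1 - x*/1110) = 0.0267·8.61, giving x* = 1110·(1 - 0.247) = 836.
From dy/dt = 0: 0.0111·836 - 0.062 = 0.0427z*, so z* = 9.22/0.0427 = 216.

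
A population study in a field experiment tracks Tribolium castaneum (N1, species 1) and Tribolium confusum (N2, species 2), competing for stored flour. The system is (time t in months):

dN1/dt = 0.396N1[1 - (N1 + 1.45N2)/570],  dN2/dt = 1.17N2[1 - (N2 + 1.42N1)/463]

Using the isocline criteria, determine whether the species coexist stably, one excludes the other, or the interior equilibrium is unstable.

unstable coexistence (outcome depends on initial conditions)

Compare the nullcline intercepts: K1/α12 = 570/1.45 = 393 < K2 = 463; K2/α21 = 463/1.42 = 326 < K1 = 570.
Since both are reversed, neither can invade when rare; the interior point is a saddle.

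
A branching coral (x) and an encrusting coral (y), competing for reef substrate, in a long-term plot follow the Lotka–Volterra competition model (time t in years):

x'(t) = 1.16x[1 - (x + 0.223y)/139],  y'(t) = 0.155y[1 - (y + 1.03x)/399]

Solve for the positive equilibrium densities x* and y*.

x* ≈ 64.9, y* ≈ 332

Setting both brackets to zero gives the nullclines x + 0.223y = 139 and 1.03x + y = 399.
Substituting y = 399 - 1.03x into the first: x(1 - 0.223·1.03) = 139 - 0.223·399.
So x* = 50/0.77 = 64.9, and then y* = 399 - 1.03·64.9 = 332.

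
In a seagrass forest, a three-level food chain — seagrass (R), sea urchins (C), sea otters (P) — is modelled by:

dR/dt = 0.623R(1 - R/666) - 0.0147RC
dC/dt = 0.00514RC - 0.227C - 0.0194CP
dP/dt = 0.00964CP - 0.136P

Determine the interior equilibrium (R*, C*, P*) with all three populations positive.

From dP/dt = 0: 0.00964C* = 0.136, so C* = 14.1.
From dR/dt = 0: 0.623(1 - R*/666) = 0.0147·14.1, giving R* = 666·(1 - 0.333) = 444.
From dC/dt = 0: 0.00514·444 - 0.227 = 0.0194P*, so P* = 2.06/0.0194 = 106.

R* ≈ 444, C* ≈ 14.1, P* ≈ 106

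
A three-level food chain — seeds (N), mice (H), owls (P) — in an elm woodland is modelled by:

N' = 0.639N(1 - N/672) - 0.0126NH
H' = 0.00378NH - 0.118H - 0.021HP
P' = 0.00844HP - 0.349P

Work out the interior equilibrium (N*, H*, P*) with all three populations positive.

N* ≈ 124, H* ≈ 41.4, P* ≈ 16.7

From dP/dt = 0: 0.00844H* = 0.349, so H* = 41.4.
From dN/dt = 0: 0.639(1 - N*/672) = 0.0126·41.4, giving N* = 672·(1 - 0.815) = 124.
From dH/dt = 0: 0.00378·124 - 0.118 = 0.021P*, so P* = 0.351/0.021 = 16.7.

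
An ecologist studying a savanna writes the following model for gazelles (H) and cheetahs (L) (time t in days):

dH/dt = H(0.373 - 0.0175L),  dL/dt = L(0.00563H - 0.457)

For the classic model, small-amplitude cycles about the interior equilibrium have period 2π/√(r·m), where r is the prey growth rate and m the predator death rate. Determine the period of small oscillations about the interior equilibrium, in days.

T ≈ 15.2 days

Here r = 0.373 and m = 0.457, so r·m = 0.17.
ω = √0.17 = 0.413 per day, hence T = 2π/ω ≈ 15.2 days.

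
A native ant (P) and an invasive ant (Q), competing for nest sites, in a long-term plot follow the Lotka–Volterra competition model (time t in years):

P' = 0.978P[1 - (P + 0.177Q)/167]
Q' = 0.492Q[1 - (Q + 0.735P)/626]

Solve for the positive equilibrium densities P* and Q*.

Setting both brackets to zero gives the nullclines P + 0.177Q = 167 and 0.735P + Q = 626.
Substituting Q = 626 - 0.735P into the first: P(1 - 0.177·0.735) = 167 - 0.177·626.
So P* = 56.2/0.87 = 64.6, and then Q* = 626 - 0.735·64.6 = 579.

P* ≈ 64.6, Q* ≈ 579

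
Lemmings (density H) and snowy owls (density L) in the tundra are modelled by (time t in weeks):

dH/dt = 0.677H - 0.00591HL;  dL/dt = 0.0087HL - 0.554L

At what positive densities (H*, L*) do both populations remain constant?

H* ≈ 63.7, L* ≈ 115

Set dL/dt = 0 with L > 0: 0.0087H - 0.554 = 0, so H* = 0.554/0.0087 = 63.7.
Set dH/dt = 0 with H > 0: 0.677 - 0.00591L = 0, so L* = 0.677/0.00591 = 115.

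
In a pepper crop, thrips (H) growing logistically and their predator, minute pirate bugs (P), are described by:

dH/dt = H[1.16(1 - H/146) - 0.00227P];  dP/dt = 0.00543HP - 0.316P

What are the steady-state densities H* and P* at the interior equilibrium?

From dP/dt = 0 with P > 0: 0.00543H* = 0.316, so H* = 58.2.
Substitute into dH/dt = 0: 1.16(1 - 58.2/146) = 0.00227P*.
The bracket is 0.601, giving P* = 0.698/0.00227 = 307.

H* ≈ 58.2, P* ≈ 307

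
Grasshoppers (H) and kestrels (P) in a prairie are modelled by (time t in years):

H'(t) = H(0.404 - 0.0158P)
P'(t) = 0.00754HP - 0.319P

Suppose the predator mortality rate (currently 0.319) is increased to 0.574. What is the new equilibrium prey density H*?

At the interior fixed point, setting dP/dt = 0 with P > 0 fixes H* = (predator death rate)/(HP coefficient) — independent of the other coefficients.
With the change, H* = 0.574/0.00754 = 76.1; it rises from 42.3.

H* ≈ 76.1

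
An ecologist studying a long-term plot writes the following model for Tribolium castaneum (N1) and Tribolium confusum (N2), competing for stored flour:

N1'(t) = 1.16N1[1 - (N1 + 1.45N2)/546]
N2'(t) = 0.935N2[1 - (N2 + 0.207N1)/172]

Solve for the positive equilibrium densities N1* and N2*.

N1* ≈ 424, N2* ≈ 84.3

Setting both brackets to zero gives the nullclines N1 + 1.45N2 = 546 and 0.207N1 + N2 = 172.
Substituting N2 = 172 - 0.207N1 into the first: N1(1 - 1.45·0.207) = 546 - 1.45·172.
So N1* = 297/0.7 = 424, and then N2* = 172 - 0.207·424 = 84.3.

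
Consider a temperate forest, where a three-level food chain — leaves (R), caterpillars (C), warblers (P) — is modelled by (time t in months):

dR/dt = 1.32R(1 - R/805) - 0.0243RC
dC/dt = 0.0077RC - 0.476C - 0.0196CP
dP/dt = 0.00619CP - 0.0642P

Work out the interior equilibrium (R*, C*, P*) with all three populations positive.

From dP/dt = 0: 0.00619C* = 0.0642, so C* = 10.4.
From dR/dt = 0: 1.32(1 - R*/805) = 0.0243·10.4, giving R* = 805·(1 - 0.191) = 651.
From dC/dt = 0: 0.0077·651 - 0.476 = 0.0196P*, so P* = 4.54/0.0196 = 232.

R* ≈ 651, C* ≈ 10.4, P* ≈ 232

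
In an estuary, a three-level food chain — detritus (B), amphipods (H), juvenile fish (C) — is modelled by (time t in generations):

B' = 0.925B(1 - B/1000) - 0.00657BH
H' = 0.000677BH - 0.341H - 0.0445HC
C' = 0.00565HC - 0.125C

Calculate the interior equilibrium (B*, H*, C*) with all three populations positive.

From dC/dt = 0: 0.00565H* = 0.125, so H* = 22.1.
From dB/dt = 0: 0.925(1 - B*/1000) = 0.00657·22.1, giving B* = 1000·(1 - 0.157) = 843.
From dH/dt = 0: 0.000677·843 - 0.341 = 0.0445C*, so C* = 0.23/0.0445 = 5.16.

B* ≈ 843, H* ≈ 22.1, C* ≈ 5.16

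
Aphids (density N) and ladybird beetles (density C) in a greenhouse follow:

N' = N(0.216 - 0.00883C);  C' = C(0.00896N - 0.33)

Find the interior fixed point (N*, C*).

N* ≈ 36.8, C* ≈ 24.5

Set dC/dt = 0 with C > 0: 0.00896N - 0.33 = 0, so N* = 0.33/0.00896 = 36.8.
Set dN/dt = 0 with N > 0: 0.216 - 0.00883C = 0, so C* = 0.216/0.00883 = 24.5.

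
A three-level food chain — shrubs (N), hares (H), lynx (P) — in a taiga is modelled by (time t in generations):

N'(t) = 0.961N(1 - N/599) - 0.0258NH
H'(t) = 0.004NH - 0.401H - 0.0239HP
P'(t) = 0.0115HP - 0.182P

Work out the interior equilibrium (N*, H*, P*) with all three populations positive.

From dP/dt = 0: 0.0115H* = 0.182, so H* = 15.8.
From dN/dt = 0: 0.961(1 - N*/599) = 0.0258·15.8, giving N* = 599·(1 - 0.425) = 344.
From dH/dt = 0: 0.004·344 - 0.401 = 0.0239P*, so P* = 0.977/0.0239 = 40.9.

N* ≈ 344, H* ≈ 15.8, P* ≈ 40.9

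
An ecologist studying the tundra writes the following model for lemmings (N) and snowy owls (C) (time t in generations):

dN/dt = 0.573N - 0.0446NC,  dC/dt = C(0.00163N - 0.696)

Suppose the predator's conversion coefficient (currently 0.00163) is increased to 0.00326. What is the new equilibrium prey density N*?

At the interior fixed point, setting dC/dt = 0 with C > 0 fixes N* = (predator death rate)/(NC coefficient) — independent of the other coefficients.
With the change, N* = 0.696/0.00326 = 213; it falls from 427.

N* ≈ 213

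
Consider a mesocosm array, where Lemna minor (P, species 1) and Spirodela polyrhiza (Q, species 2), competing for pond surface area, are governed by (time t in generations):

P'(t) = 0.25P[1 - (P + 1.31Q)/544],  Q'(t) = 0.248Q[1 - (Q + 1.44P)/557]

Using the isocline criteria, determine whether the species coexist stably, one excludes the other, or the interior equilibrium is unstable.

unstable coexistence (outcome depends on initial conditions)

Compare the nullcline intercepts: K1/α12 = 544/1.31 = 415 < K2 = 557; K2/α21 = 557/1.44 = 387 < K1 = 544.
Since both are reversed, neither can invade when rare; the interior point is a saddle.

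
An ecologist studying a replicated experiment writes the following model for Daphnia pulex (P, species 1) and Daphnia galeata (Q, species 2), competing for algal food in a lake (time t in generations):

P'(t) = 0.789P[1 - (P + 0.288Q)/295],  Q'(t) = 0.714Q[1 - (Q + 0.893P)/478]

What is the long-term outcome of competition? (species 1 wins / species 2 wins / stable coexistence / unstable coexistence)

Compare the nullcline intercepts: K1/α12 = 295/0.288 = 1020 > K2 = 478; K2/α21 = 478/0.893 = 535 > K1 = 295.
Since both inequalities hold, each species can invade when rare, so the interior equilibrium is stable.

stable coexistence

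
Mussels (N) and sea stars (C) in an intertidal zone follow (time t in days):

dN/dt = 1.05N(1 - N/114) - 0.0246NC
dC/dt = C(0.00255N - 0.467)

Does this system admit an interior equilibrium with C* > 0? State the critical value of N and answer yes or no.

The predator equation gives dC/dt > 0 only when N > 0.467/0.00255 = 183.
Without the predator, N → K = 114. Since 114 < 183, the predator cannot invade.

Threshold N = 183; K < 183, so no, the predator goes extinct.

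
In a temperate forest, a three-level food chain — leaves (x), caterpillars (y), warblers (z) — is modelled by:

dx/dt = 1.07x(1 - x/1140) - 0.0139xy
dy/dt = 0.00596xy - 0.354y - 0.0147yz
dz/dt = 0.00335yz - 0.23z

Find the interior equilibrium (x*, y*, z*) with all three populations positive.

x* ≈ 123, y* ≈ 68.7, z* ≈ 25.9

From dz/dt = 0: 0.00335y* = 0.23, so y* = 68.7.
From dx/dt = 0: 1.07(1 - x*/1140) = 0.0139·68.7, giving x* = 1140·(1 - 0.892) = 123.
From dy/dt = 0: 0.00596·123 - 0.354 = 0.0147z*, so z* = 0.381/0.0147 = 25.9.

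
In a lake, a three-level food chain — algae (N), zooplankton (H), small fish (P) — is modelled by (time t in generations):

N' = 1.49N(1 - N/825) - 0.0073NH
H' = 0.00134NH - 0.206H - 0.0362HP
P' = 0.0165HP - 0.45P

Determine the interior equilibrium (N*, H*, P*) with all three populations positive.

N* ≈ 715, H* ≈ 27.3, P* ≈ 20.8

From dP/dt = 0: 0.0165H* = 0.45, so H* = 27.3.
From dN/dt = 0: 1.49(1 - N*/825) = 0.0073·27.3, giving N* = 825·(1 - 0.134) = 715.
From dH/dt = 0: 0.00134·715 - 0.206 = 0.0362P*, so P* = 0.752/0.0362 = 20.8.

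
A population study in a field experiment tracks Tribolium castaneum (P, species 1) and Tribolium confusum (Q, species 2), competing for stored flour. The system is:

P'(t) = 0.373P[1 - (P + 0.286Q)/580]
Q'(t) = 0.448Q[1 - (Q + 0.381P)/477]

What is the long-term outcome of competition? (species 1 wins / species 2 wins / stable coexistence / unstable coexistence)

Compare the nullcline intercepts: K1/α12 = 580/0.286 = 2030 > K2 = 477; K2/α21 = 477/0.381 = 1250 > K1 = 580.
Since both inequalities hold, each species can invade when rare, so the interior equilibrium is stable.

stable coexistence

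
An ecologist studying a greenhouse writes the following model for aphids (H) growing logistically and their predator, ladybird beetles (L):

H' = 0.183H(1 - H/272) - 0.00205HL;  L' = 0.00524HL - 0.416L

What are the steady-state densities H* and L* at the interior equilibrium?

H* ≈ 79.4, L* ≈ 63.2

From dL/dt = 0 with L > 0: 0.00524H* = 0.416, so H* = 79.4.
Substitute into dH/dt = 0: 0.183(1 - 79.4/272) = 0.00205L*.
The bracket is 0.708, giving L* = 0.13/0.00205 = 63.2.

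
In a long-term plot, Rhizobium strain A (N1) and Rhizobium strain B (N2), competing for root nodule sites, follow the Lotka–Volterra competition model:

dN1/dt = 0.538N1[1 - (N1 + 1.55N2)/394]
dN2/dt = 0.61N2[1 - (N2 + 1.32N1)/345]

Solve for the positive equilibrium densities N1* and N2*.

N1* ≈ 135, N2* ≈ 167

Setting both brackets to zero gives the nullclines N1 + 1.55N2 = 394 and 1.32N1 + N2 = 345.
Substituting N2 = 345 - 1.32N1 into the first: N1(1 - 1.55·1.32) = 394 - 1.55·345.
So N1* = -141/-1.05 = 135, and then N2* = 345 - 1.32·135 = 167.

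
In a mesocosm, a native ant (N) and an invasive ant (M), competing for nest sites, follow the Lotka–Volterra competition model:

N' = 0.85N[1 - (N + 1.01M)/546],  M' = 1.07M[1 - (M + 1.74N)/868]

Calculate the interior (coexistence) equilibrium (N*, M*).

N* ≈ 437, M* ≈ 108

Setting both brackets to zero gives the nullclines N + 1.01M = 546 and 1.74N + M = 868.
Substituting M = 868 - 1.74N into the first: N(1 - 1.01·1.74) = 546 - 1.01·868.
So N* = -331/-0.757 = 437, and then M* = 868 - 1.74·437 = 108.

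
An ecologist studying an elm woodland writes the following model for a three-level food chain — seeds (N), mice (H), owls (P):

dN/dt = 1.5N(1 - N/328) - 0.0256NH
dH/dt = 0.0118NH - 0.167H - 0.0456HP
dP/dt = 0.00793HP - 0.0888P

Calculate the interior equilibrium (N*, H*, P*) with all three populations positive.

From dP/dt = 0: 0.00793H* = 0.0888, so H* = 11.2.
From dN/dt = 0: 1.5(1 - N*/328) = 0.0256·11.2, giving N* = 328·(1 - 0.191) = 265.
From dH/dt = 0: 0.0118·265 - 0.167 = 0.0456P*, so P* = 2.96/0.0456 = 65.

N* ≈ 265, H* ≈ 11.2, P* ≈ 65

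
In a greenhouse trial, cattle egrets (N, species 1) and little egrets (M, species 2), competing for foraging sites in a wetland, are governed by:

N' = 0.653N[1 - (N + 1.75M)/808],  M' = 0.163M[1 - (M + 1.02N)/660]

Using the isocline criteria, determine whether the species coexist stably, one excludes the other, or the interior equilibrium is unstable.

Compare the nullcline intercepts: K1/α12 = 808/1.75 = 462 < K2 = 660; K2/α21 = 660/1.02 = 647 < K1 = 808.
Since both are reversed, neither can invade when rare; the interior point is a saddle.

unstable coexistence (outcome depends on initial conditions)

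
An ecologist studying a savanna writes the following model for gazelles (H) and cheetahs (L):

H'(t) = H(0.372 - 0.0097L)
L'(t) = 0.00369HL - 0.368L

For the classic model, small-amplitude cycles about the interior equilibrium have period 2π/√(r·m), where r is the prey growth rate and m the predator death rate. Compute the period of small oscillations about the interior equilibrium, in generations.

T ≈ 17 generations

Here r = 0.372 and m = 0.368, so r·m = 0.137.
ω = √0.137 = 0.37 per generation, hence T = 2π/ω ≈ 17 generations.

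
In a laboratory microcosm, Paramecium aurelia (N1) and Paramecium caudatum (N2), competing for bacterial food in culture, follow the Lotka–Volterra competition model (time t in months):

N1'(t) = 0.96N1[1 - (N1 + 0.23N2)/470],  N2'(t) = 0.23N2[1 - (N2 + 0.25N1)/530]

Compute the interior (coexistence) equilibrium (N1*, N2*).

N1* ≈ 369, N2* ≈ 438

Setting both brackets to zero gives the nullclines N1 + 0.23N2 = 470 and 0.25N1 + N2 = 530.
Substituting N2 = 530 - 0.25N1 into the first: N1(1 - 0.23·0.25) = 470 - 0.23·530.
So N1* = 348/0.943 = 369, and then N2* = 530 - 0.25·369 = 438.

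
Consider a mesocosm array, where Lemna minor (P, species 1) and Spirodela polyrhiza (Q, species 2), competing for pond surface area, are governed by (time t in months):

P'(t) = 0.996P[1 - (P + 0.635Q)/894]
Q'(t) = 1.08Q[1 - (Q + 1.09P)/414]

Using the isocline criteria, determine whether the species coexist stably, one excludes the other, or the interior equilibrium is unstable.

species 1 excludes species 2

Compare the nullcline intercepts: K1/α12 = 894/0.635 = 1410 > K2 = 414; K2/α21 = 414/1.09 = 380 < K1 = 894.
Since the inequalities point opposite ways, species 1 can invade but species 2 cannot.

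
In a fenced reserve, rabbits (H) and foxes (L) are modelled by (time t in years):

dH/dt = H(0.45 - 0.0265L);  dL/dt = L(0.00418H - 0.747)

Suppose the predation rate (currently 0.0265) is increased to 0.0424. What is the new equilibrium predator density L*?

L* ≈ 10.6

At the interior fixed point, setting dH/dt = 0 with H > 0 fixes L* = (prey growth rate)/(HL coefficient) — independent of the other coefficients.
With the change, L* = 0.45/0.0424 = 10.6; it falls from 17.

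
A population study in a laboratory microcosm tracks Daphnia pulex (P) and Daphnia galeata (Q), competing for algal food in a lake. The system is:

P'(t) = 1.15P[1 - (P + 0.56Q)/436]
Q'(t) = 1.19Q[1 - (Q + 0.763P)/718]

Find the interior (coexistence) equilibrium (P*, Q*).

Setting both brackets to zero gives the nullclines P + 0.56Q = 436 and 0.763P + Q = 718.
Substituting Q = 718 - 0.763P into the first: P(1 - 0.56·0.763) = 436 - 0.56·718.
So P* = 33.9/0.573 = 59.2, and then Q* = 718 - 0.763·59.2 = 673.

P* ≈ 59.2, Q* ≈ 673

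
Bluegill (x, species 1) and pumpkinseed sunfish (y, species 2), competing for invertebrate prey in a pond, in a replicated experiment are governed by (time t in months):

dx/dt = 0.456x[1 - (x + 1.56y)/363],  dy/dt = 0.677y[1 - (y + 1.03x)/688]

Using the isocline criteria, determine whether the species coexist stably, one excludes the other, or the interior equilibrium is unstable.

Compare the nullcline intercepts: K1/α12 = 363/1.56 = 233 < K2 = 688; K2/α21 = 688/1.03 = 668 > K1 = 363.
Since the inequalities point opposite ways, species 2 can invade but species 1 cannot.

species 2 excludes species 1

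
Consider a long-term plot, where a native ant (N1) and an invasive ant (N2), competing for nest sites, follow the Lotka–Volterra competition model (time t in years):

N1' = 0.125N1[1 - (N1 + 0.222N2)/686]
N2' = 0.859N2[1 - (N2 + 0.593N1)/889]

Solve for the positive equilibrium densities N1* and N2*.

N1* ≈ 563, N2* ≈ 555

Setting both brackets to zero gives the nullclines N1 + 0.222N2 = 686 and 0.593N1 + N2 = 889.
Substituting N2 = 889 - 0.593N1 into the first: N1(1 - 0.222·0.593) = 686 - 0.222·889.
So N1* = 489/0.868 = 563, and then N2* = 889 - 0.593·563 = 555.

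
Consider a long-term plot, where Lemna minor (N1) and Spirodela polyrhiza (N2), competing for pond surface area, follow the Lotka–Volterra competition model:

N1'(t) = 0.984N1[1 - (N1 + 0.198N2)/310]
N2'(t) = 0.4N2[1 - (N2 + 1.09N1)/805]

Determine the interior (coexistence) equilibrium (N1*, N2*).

N1* ≈ 192, N2* ≈ 596

Setting both brackets to zero gives the nullclines N1 + 0.198N2 = 310 and 1.09N1 + N2 = 805.
Substituting N2 = 805 - 1.09N1 into the first: N1(1 - 0.198·1.09) = 310 - 0.198·805.
So N1* = 151/0.784 = 192, and then N2* = 805 - 1.09·192 = 596.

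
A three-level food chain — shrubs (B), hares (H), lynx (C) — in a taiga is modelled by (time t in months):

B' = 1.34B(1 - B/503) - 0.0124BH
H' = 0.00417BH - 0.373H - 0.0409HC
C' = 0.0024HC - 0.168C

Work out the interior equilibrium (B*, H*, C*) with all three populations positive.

B* ≈ 177, H* ≈ 70, C* ≈ 8.94

From dC/dt = 0: 0.0024H* = 0.168, so H* = 70.
From dB/dt = 0: 1.34(1 - B*/503) = 0.0124·70, giving B* = 503·(1 - 0.648) = 177.
From dH/dt = 0: 0.00417·177 - 0.373 = 0.0409C*, so C* = 0.366/0.0409 = 8.94.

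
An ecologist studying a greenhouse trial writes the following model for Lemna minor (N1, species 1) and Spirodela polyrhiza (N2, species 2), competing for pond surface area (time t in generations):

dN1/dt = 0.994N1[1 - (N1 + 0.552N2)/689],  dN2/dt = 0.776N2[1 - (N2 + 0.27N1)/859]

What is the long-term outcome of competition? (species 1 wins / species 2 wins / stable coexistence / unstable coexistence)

Compare the nullcline intercepts: K1/α12 = 689/0.552 = 1250 > K2 = 859; K2/α21 = 859/0.27 = 3180 > K1 = 689.
Since both inequalities hold, each species can invade when rare, so the interior equilibrium is stable.

stable coexistence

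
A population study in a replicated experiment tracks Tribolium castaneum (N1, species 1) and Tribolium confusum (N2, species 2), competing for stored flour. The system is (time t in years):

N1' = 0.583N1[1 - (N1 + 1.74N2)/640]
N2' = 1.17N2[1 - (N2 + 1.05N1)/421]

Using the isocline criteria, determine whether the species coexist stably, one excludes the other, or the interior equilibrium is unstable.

Compare the nullcline intercepts: K1/α12 = 640/1.74 = 368 < K2 = 421; K2/α21 = 421/1.05 = 401 < K1 = 640.
Since both are reversed, neither can invade when rare; the interior point is a saddle.

unstable coexistence (outcome depends on initial conditions)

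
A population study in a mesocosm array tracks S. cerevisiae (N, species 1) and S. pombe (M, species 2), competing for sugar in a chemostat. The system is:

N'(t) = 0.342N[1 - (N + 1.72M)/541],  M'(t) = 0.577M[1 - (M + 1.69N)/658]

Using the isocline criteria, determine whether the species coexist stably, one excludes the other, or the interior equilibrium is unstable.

Compare the nullcline intercepts: K1/α12 = 541/1.72 = 315 < K2 = 658; K2/α21 = 658/1.69 = 389 < K1 = 541.
Since both are reversed, neither can invade when rare; the interior point is a saddle.

unstable coexistence (outcome depends on initial conditions)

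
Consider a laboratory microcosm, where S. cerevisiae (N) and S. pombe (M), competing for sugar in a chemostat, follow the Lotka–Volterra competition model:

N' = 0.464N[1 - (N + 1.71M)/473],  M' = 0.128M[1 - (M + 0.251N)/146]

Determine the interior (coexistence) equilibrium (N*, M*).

Setting both brackets to zero gives the nullclines N + 1.71M = 473 and 0.251N + M = 146.
Substituting M = 146 - 0.251N into the first: N(1 - 1.71·0.251) = 473 - 1.71·146.
So N* = 223/0.571 = 391, and then M* = 146 - 0.251·391 = 47.8.

N* ≈ 391, M* ≈ 47.8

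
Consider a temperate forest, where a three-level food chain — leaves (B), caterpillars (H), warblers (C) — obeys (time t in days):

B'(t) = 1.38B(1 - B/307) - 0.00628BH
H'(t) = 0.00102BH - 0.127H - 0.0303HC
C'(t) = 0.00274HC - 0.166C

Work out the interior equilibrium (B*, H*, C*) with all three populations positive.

B* ≈ 222, H* ≈ 60.6, C* ≈ 3.29

From dC/dt = 0: 0.00274H* = 0.166, so H* = 60.6.
From dB/dt = 0: 1.38(1 - B*/307) = 0.00628·60.6, giving B* = 307·(1 - 0.276) = 222.
From dH/dt = 0: 0.00102·222 - 0.127 = 0.0303C*, so C* = 0.0998/0.0303 = 3.29.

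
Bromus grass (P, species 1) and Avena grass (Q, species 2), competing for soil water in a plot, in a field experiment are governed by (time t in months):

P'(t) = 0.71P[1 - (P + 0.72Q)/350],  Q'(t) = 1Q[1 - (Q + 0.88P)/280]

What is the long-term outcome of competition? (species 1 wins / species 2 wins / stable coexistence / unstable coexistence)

Compare the nullcline intercepts: K1/α12 = 350/0.72 = 486 > K2 = 280; K2/α21 = 280/0.88 = 318 < K1 = 350.
Since the inequalities point opposite ways, species 1 can invade but species 2 cannot.

species 1 excludes species 2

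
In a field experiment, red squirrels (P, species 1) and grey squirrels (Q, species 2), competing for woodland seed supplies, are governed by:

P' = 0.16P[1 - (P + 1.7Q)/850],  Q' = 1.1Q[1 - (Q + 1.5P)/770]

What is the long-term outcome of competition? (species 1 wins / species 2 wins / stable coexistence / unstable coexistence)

Compare the nullcline intercepts: K1/α12 = 850/1.7 = 500 < K2 = 770; K2/α21 = 770/1.5 = 513 < K1 = 850.
Since both are reversed, neither can invade when rare; the interior point is a saddle.

unstable coexistence (outcome depends on initial conditions)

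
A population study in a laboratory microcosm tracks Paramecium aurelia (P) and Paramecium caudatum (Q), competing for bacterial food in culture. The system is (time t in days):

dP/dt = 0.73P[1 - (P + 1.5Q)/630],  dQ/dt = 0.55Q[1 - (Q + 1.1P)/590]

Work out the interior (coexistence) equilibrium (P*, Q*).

P* ≈ 392, Q* ≈ 158

Setting both brackets to zero gives the nullclines P + 1.5Q = 630 and 1.1P + Q = 590.
Substituting Q = 590 - 1.1P into the first: P(1 - 1.5·1.1) = 630 - 1.5·590.
So P* = -255/-0.65 = 392, and then Q* = 590 - 1.1·392 = 158.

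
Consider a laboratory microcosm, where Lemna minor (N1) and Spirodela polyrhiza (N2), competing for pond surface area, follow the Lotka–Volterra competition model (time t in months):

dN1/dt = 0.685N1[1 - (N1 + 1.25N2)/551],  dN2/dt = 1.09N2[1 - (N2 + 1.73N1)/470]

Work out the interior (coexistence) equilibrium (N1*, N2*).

N1* ≈ 31.4, N2* ≈ 416

Setting both brackets to zero gives the nullclines N1 + 1.25N2 = 551 and 1.73N1 + N2 = 470.
Substituting N2 = 470 - 1.73N1 into the first: N1(1 - 1.25·1.73) = 551 - 1.25·470.
So N1* = -36.5/-1.16 = 31.4, and then N2* = 470 - 1.73·31.4 = 416.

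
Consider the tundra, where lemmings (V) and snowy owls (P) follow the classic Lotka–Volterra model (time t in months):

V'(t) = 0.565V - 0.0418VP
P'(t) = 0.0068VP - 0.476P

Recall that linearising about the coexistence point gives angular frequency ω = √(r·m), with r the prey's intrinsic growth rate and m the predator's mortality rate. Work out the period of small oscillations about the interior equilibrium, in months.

T ≈ 12.1 months

Here r = 0.565 and m = 0.476, so r·m = 0.269.
ω = √0.269 = 0.519 per month, hence T = 2π/ω ≈ 12.1 months.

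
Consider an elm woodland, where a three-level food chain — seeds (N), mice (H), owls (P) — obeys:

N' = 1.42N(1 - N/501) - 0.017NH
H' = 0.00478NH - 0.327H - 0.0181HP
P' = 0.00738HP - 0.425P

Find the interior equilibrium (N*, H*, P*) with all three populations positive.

From dP/dt = 0: 0.00738H* = 0.425, so H* = 57.6.
From dN/dt = 0: 1.42(1 - N*/501) = 0.017·57.6, giving N* = 501·(1 - 0.689) = 156.
From dH/dt = 0: 0.00478·156 - 0.327 = 0.0181P*, so P* = 0.417/0.0181 = 23.

N* ≈ 156, H* ≈ 57.6, P* ≈ 23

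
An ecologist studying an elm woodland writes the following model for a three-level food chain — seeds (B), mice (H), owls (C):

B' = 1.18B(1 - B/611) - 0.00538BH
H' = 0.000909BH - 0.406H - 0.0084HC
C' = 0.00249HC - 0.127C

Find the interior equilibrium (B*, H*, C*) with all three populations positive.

B* ≈ 469, H* ≈ 51, C* ≈ 2.41

From dC/dt = 0: 0.00249H* = 0.127, so H* = 51.
From dB/dt = 0: 1.18(1 - B*/611) = 0.00538·51, giving B* = 611·(1 - 0.233) = 469.
From dH/dt = 0: 0.000909·469 - 0.406 = 0.0084C*, so C* = 0.0202/0.0084 = 2.41.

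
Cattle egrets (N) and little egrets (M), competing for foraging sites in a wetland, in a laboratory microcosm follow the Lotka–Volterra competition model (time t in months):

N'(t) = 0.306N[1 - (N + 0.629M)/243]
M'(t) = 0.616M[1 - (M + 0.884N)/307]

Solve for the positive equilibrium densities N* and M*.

Setting both brackets to zero gives the nullclines N + 0.629M = 243 and 0.884N + M = 307.
Substituting M = 307 - 0.884N into the first: N(1 - 0.629·0.884) = 243 - 0.629·307.
So N* = 49.9/0.444 = 112, and then M* = 307 - 0.884·112 = 208.

N* ≈ 112, M* ≈ 208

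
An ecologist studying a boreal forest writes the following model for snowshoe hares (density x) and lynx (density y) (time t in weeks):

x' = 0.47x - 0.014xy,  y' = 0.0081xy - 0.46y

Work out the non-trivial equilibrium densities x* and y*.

Set dy/dt = 0 with y > 0: 0.0081x - 0.46 = 0, so x* = 0.46/0.0081 = 56.8.
Set dx/dt = 0 with x > 0: 0.47 - 0.014y = 0, so y* = 0.47/0.014 = 33.6.

x* ≈ 56.8, y* ≈ 33.6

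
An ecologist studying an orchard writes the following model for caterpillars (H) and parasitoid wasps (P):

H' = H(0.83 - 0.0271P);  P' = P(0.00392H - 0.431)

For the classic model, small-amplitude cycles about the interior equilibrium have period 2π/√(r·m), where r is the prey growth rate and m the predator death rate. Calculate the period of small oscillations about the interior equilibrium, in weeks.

Here r = 0.83 and m = 0.431, so r·m = 0.358.
ω = √0.358 = 0.598 per week, hence T = 2π/ω ≈ 10.5 weeks.

T ≈ 10.5 weeks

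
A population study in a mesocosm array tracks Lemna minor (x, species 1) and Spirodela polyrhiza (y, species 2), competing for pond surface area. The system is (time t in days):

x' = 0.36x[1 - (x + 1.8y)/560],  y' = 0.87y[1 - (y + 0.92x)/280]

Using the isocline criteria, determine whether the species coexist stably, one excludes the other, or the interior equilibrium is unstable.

species 1 excludes species 2

Compare the nullcline intercepts: K1/α12 = 560/1.8 = 311 > K2 = 280; K2/α21 = 280/0.92 = 304 < K1 = 560.
Since the inequalities point opposite ways, species 1 can invade but species 2 cannot.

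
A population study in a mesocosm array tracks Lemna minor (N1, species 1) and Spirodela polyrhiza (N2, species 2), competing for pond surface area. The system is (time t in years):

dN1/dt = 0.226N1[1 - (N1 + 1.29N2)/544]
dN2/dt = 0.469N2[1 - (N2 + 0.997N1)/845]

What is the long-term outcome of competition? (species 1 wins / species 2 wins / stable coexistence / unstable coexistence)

Compare the nullcline intercepts: K1/α12 = 544/1.29 = 422 < K2 = 845; K2/α21 = 845/0.997 = 848 > K1 = 544.
Since the inequalities point opposite ways, species 2 can invade but species 1 cannot.

species 2 excludes species 1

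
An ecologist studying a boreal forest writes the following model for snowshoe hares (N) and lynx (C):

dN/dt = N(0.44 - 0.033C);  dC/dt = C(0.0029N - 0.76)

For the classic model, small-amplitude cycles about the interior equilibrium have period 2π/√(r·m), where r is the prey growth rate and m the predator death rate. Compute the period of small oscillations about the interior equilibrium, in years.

T ≈ 10.9 years

Here r = 0.44 and m = 0.76, so r·m = 0.334.
ω = √0.334 = 0.578 per year, hence T = 2π/ω ≈ 10.9 years.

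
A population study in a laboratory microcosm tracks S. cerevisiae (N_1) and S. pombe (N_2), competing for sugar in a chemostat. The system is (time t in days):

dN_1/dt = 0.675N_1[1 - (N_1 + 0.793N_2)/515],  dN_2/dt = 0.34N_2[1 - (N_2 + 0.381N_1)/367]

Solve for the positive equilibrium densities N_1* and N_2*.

Setting both brackets to zero gives the nullclines N_1 + 0.793N_2 = 515 and 0.381N_1 + N_2 = 367.
Substituting N_2 = 367 - 0.381N_1 into the first: N_1(1 - 0.793·0.381) = 515 - 0.793·367.
So N_1* = 224/0.698 = 321, and then N_2* = 367 - 0.381·321 = 245.

N_1* ≈ 321, N_2* ≈ 245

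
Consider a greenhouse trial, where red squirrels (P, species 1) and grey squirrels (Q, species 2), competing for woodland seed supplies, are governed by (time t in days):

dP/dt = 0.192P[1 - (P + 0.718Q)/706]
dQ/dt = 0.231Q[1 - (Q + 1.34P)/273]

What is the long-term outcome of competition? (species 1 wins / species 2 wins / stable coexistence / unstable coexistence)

species 1 excludes species 2

Compare the nullcline intercepts: K1/α12 = 706/0.718 = 983 > K2 = 273; K2/α21 = 273/1.34 = 204 < K1 = 706.
Since the inequalities point opposite ways, species 1 can invade but species 2 cannot.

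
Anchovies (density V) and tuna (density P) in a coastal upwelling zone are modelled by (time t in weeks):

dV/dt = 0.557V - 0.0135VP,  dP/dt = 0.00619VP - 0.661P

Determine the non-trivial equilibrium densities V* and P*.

V* ≈ 107, P* ≈ 41.3

Set dP/dt = 0 with P > 0: 0.00619V - 0.661 = 0, so V* = 0.661/0.00619 = 107.
Set dV/dt = 0 with V > 0: 0.557 - 0.0135P = 0, so P* = 0.557/0.0135 = 41.3.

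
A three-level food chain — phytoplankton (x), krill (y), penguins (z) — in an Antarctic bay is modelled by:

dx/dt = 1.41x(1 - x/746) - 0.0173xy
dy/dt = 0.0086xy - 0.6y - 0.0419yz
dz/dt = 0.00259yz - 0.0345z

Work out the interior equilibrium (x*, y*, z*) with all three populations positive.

From dz/dt = 0: 0.00259y* = 0.0345, so y* = 13.3.
From dx/dt = 0: 1.41(1 - x*/746) = 0.0173·13.3, giving x* = 746·(1 - 0.163) = 624.
From dy/dt = 0: 0.0086·624 - 0.6 = 0.0419z*, so z* = 4.77/0.0419 = 114.

x* ≈ 624, y* ≈ 13.3, z* ≈ 114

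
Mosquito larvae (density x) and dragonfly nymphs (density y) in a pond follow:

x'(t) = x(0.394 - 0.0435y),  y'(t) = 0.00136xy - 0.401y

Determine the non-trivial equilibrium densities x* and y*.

x* ≈ 295, y* ≈ 9.06

Set dy/dt = 0 with y > 0: 0.00136x - 0.401 = 0, so x* = 0.401/0.00136 = 295.
Set dx/dt = 0 with x > 0: 0.394 - 0.0435y = 0, so y* = 0.394/0.0435 = 9.06.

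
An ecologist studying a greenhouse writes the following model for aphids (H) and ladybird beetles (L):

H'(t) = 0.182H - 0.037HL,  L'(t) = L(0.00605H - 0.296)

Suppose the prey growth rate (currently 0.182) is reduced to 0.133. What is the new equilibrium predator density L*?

At the interior fixed point, setting dH/dt = 0 with H > 0 fixes L* = (prey growth rate)/(HL coefficient) — independent of the other coefficients.
With the change, L* = 0.133/0.037 = 3.59; it falls from 4.92.

L* ≈ 3.59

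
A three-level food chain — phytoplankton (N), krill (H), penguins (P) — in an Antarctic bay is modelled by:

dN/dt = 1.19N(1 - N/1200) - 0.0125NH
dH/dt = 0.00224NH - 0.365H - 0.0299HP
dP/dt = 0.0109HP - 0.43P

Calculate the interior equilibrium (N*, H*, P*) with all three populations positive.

From dP/dt = 0: 0.0109H* = 0.43, so H* = 39.4.
From dN/dt = 0: 1.19(1 - N*/1200) = 0.0125·39.4, giving N* = 1200·(1 - 0.414) = 703.
From dH/dt = 0: 0.00224·703 - 0.365 = 0.0299P*, so P* = 1.21/0.0299 = 40.4.

N* ≈ 703, H* ≈ 39.4, P* ≈ 40.4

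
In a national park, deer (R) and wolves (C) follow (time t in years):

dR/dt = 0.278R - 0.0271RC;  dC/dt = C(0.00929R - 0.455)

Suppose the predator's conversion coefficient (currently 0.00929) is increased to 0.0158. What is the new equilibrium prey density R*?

R* ≈ 28.8

At the interior fixed point, setting dC/dt = 0 with C > 0 fixes R* = (predator death rate)/(RC coefficient) — independent of the other coefficients.
With the change, R* = 0.455/0.0158 = 28.8; it falls from 49.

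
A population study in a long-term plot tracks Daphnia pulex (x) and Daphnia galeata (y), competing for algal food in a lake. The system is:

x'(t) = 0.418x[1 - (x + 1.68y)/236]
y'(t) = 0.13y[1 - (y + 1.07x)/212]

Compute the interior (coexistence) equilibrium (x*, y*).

x* ≈ 151, y* ≈ 50.8

Setting both brackets to zero gives the nullclines x + 1.68y = 236 and 1.07x + y = 212.
Substituting y = 212 - 1.07x into the first: x(1 - 1.68·1.07) = 236 - 1.68·212.
So x* = -120/-0.798 = 151, and then y* = 212 - 1.07·151 = 50.8.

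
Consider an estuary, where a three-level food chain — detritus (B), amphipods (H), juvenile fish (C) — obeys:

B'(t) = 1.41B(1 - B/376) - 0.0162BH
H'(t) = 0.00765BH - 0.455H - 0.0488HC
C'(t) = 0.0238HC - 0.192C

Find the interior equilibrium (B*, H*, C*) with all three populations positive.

B* ≈ 341, H* ≈ 8.07, C* ≈ 44.2

From dC/dt = 0: 0.0238H* = 0.192, so H* = 8.07.
From dB/dt = 0: 1.41(1 - B*/376) = 0.0162·8.07, giving B* = 376·(1 - 0.0927) = 341.
From dH/dt = 0: 0.00765·341 - 0.455 = 0.0488C*, so C* = 2.15/0.0488 = 44.2.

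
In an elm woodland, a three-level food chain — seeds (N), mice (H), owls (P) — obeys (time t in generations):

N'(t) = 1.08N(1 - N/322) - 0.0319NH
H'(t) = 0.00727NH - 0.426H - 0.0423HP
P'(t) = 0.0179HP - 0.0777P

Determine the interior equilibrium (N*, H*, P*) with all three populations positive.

From dP/dt = 0: 0.0179H* = 0.0777, so H* = 4.34.
From dN/dt = 0: 1.08(1 - N*/322) = 0.0319·4.34, giving N* = 322·(1 - 0.128) = 281.
From dH/dt = 0: 0.00727·281 - 0.426 = 0.0423P*, so P* = 1.61/0.0423 = 38.2.

N* ≈ 281, H* ≈ 4.34, P* ≈ 38.2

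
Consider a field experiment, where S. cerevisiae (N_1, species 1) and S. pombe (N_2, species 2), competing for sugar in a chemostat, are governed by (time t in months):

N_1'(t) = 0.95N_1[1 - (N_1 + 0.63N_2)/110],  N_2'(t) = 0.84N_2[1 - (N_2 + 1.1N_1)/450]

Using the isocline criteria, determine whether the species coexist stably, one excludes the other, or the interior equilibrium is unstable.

Compare the nullcline intercepts: K1/α12 = 110/0.63 = 175 < K2 = 450; K2/α21 = 450/1.1 = 409 > K1 = 110.
Since the inequalities point opposite ways, species 2 can invade but species 1 cannot.

species 2 excludes species 1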